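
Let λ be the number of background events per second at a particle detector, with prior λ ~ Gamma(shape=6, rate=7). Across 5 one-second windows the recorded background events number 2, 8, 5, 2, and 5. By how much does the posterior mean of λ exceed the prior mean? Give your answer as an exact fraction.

31/21

Total count: 2 + 8 + 5 + 2 + 5 = 22.
Total exposure: 5 seconds.
Posterior: α' = 6 + 22 = 28, β' = 7 + 5 = 12.
Posterior mean = 28/12 = 7/3; prior mean = 6/7 = 6/7. Difference = 7/3 − 6/7 = 31/21.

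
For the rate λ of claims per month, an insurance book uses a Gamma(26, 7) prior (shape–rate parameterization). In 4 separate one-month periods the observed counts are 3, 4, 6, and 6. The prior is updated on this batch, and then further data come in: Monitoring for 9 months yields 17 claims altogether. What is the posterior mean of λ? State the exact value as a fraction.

Total count: 3 + 4 + 6 + 6 = 19.
Total exposure: 4 months.
After the first batch: Gamma(26 + 19, 7 + 4) = Gamma(45, 11).
Total count 17 over total exposure 9 months.
After the second batch: Gamma(45 + 17, 11 + 9) = Gamma(62, 20).
Posterior mean = α'/β' = 62/20 = 31/10.

31/10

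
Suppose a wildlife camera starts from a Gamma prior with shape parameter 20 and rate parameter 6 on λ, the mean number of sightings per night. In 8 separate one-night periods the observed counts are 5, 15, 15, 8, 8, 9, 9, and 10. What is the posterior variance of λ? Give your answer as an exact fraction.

Total count: 5 + 15 + 15 + 8 + 8 + 9 + 9 + 10 = 79.
Total exposure: 8 nights.
The Gamma prior is conjugate for the Poisson rate, so λ | data ~ Gamma(20+79, 6+8) = Gamma(99, 14).
Posterior variance = α'/β'² = 99/196.

99/196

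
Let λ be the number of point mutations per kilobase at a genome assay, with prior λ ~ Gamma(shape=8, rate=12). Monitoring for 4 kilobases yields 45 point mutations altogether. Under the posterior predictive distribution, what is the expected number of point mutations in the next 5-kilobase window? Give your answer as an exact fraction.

265/16

Total count 45 over total exposure 4 kilobases.
By Gamma–Poisson conjugacy, the posterior is Gamma(α + Σx, β + Σt) = Gamma(8 + 45, 12 + 4) = Gamma(53, 16).
Predictive mean over a 5-kilobase window = T·E[λ|data] = 5·53/16 = 265/16.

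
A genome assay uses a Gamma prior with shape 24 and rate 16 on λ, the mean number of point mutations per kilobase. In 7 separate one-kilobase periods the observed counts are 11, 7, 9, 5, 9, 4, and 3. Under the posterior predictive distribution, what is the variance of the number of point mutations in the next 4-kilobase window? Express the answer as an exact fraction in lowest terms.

7776/529

Total count: 11 + 7 + 9 + 5 + 9 + 4 + 3 = 48.
Total exposure: 7 kilobases.
Posterior: α' = 24 + 48 = 72, β' = 16 + 7 = 23.
The posterior predictive for a window of length T is Negative Binomial with variance T·α'·(β'+T)/β'² = 4·72·27/529 = 7776/529.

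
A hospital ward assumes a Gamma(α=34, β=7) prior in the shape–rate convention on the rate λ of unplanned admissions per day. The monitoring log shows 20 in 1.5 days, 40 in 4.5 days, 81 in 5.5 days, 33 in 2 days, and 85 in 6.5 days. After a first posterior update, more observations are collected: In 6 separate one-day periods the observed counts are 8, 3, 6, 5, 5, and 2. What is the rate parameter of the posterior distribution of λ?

33

Total count: 20 + 40 + 81 + 33 + 85 = 259.
Total exposure: 1.5 + 4.5 + 5.5 + 2 + 6.5 = 20 days.
After the first batch: Gamma(34 + 259, 7 + 20) = Gamma(293, 27).
Total count: 8 + 3 + 6 + 5 + 5 + 2 = 29.
Total exposure: 6 days.
After the second batch: Gamma(293 + 29, 27 + 6) = Gamma(322, 33).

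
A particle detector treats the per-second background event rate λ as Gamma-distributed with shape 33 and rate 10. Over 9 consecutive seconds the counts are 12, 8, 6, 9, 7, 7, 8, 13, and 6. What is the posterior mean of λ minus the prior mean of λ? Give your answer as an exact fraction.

Total count: 12 + 8 + 6 + 9 + 7 + 7 + 8 + 13 + 6 = 76.
Total exposure: 9 seconds.
By Gamma–Poisson conjugacy, the posterior is Gamma(α + Σx, β + Σt) = Gamma(33 + 76, 10 + 9) = Gamma(109, 19).
Posterior mean = 109/19 = 109/19; prior mean = 33/10 = 33/10. Difference = 109/19 − 33/10 = 463/190.

463/190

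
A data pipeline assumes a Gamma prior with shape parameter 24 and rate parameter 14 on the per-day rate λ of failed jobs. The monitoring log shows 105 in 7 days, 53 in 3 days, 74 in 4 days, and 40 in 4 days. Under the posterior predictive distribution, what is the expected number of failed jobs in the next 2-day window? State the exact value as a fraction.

Total count: 105 + 53 + 74 + 40 = 272.
Total exposure: 7 + 3 + 4 + 4 = 18 days.
By Gamma–Poisson conjugacy, the posterior is Gamma(α + Σx, β + Σt) = Gamma(24 + 272, 14 + 18) = Gamma(296, 32).
Predictive mean over a 2-day window = T·E[λ|data] = 2·296/32 = 37/2.

37/2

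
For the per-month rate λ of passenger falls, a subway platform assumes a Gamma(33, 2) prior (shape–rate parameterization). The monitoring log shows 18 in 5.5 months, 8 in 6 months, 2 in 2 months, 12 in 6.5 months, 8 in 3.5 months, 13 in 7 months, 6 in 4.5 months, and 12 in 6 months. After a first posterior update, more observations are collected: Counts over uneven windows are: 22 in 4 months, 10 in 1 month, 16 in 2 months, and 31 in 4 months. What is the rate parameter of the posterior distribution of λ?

54

Total count: 18 + 8 + 2 + 12 + 8 + 13 + 6 + 12 = 79.
Total exposure: 5.5 + 6 + 2 + 6.5 + 3.5 + 7 + 4.5 + 6 = 41 months.
After the first batch: Gamma(33 + 79, 2 + 41) = Gamma(112, 43).
Total count: 22 + 10 + 16 + 31 = 79.
Total exposure: 4 + 1 + 2 + 4 = 11 months.
After the second batch: Gamma(112 + 79, 43 + 11) = Gamma(191, 54).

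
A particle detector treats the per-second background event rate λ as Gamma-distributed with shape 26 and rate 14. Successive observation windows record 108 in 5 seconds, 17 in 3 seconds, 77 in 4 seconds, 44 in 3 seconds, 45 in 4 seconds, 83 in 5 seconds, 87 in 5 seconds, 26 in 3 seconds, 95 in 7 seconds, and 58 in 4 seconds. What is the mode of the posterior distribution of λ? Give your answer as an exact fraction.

Total count: 108 + 17 + 77 + 44 + 45 + 83 + 87 + 26 + 95 + 58 = 640.
Total exposure: 5 + 3 + 4 + 3 + 4 + 5 + 5 + 3 + 7 + 4 = 43 seconds.
Conjugate update: add total count to the shape and total exposure to the rate, giving Gamma(666, 57).
Posterior mode = (α'−1)/β' = 665/57 = 35/3.

35/3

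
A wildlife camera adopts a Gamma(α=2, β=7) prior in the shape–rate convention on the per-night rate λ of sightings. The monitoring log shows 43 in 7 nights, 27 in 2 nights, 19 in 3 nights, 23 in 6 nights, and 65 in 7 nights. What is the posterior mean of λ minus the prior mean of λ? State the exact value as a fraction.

Total count: 43 + 27 + 19 + 23 + 65 = 177.
Total exposure: 7 + 2 + 3 + 6 + 7 = 25 nights.
The Gamma prior is conjugate for the Poisson rate, so λ | data ~ Gamma(2+177, 7+25) = Gamma(179, 32).
Posterior mean = 179/32 = 179/32; prior mean = 2/7 = 2/7. Difference = 179/32 − 2/7 = 1189/224.

1189/224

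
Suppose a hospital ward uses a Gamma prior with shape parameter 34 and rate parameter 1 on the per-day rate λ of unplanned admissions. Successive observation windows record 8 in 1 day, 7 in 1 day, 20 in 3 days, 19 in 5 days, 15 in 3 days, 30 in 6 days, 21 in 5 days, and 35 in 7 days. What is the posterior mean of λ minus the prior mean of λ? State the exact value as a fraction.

Total count: 8 + 7 + 20 + 19 + 15 + 30 + 21 + 35 = 155.
Total exposure: 1 + 1 + 3 + 5 + 3 + 6 + 5 + 7 = 31 days.
The Gamma prior is conjugate for the Poisson rate, so λ | data ~ Gamma(34+155, 1+31) = Gamma(189, 32).
Posterior mean = 189/32 = 189/32; prior mean = 34/1 = 34. Difference = 189/32 − 34 = -899/32.

-899/32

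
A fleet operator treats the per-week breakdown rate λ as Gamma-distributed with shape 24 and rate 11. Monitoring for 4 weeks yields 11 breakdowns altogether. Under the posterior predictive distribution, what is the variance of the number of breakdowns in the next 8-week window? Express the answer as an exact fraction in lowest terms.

Total count 11 over total exposure 4 weeks.
Gamma(α, β) with Poisson data over total exposure Σt gives posterior Gamma(α+Σx, β+Σt) = Gamma(35, 15).
The posterior predictive for a window of length T is Negative Binomial with variance T·α'·(β'+T)/β'² = 8·35·23/225 = 1288/45.

1288/45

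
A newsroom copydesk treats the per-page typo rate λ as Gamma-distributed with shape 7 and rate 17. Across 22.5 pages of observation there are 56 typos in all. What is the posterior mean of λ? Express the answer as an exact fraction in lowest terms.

Total count 56 over total exposure 22.5 pages.
By Gamma–Poisson conjugacy, the posterior is Gamma(α + Σx, β + Σt) = Gamma(7 + 56, 17 + 22.5) = Gamma(63, 79/2).
Posterior mean = α'/β' = 63/(79/2) = 126/79.

126/79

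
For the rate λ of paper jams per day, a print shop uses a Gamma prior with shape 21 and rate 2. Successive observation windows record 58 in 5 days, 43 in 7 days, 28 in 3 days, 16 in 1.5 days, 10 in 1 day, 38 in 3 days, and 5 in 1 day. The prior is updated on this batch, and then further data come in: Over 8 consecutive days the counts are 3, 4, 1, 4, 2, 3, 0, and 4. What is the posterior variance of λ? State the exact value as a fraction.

320/1323

Total count: 58 + 43 + 28 + 16 + 10 + 38 + 5 = 198.
Total exposure: 5 + 7 + 3 + 1.5 + 1 + 3 + 1 = 21.5 days.
After the first batch: Gamma(21 + 198, 2 + 21.5) = Gamma(219, 47/2).
Total count: 3 + 4 + 1 + 4 + 2 + 3 + 0 + 4 = 21.
Total exposure: 8 days.
After the second batch: Gamma(219 + 21, 47/2 + 8) = Gamma(240, 63/2).
Posterior variance = α'/β'² = 240/(3969/4) = 320/1323.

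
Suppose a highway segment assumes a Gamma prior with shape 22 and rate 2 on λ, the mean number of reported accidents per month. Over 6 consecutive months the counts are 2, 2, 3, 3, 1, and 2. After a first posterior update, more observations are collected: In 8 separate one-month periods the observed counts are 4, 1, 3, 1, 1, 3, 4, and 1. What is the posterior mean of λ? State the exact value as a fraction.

53/16

Total count: 2 + 2 + 3 + 3 + 1 + 2 = 13.
Total exposure: 6 months.
After the first batch: Gamma(22 + 13, 2 + 6) = Gamma(35, 8).
Total count: 4 + 1 + 3 + 1 + 1 + 3 + 4 + 1 = 18.
Total exposure: 8 months.
After the second batch: Gamma(35 + 18, 8 + 8) = Gamma(53, 16).
Posterior mean = α'/β' = 53/16.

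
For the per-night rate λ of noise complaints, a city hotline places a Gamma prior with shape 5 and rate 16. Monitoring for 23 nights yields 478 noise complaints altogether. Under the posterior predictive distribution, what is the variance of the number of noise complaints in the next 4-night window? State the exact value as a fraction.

Total count 478 over total exposure 23 nights.
Posterior: α' = 5 + 478 = 483, β' = 16 + 23 = 39.
The posterior predictive for a window of length T is Negative Binomial with variance T·α'·(β'+T)/β'² = 4·483·43/1521 = 27692/507.

27692/507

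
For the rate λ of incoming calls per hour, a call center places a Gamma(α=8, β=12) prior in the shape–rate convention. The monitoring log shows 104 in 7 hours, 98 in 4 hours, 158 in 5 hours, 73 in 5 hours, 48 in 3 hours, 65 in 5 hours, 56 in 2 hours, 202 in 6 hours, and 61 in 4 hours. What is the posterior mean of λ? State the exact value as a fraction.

873/53

Total count: 104 + 98 + 158 + 73 + 48 + 65 + 56 + 202 + 61 = 865.
Total exposure: 7 + 4 + 5 + 5 + 3 + 5 + 2 + 6 + 4 = 41 hours.
Gamma(α, β) with Poisson data over total exposure Σt gives posterior Gamma(α+Σx, β+Σt) = Gamma(873, 53).
Posterior mean = α'/β' = 873/53.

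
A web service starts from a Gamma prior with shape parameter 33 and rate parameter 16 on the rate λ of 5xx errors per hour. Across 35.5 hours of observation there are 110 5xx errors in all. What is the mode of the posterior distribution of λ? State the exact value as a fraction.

284/103

Total count 110 over total exposure 35.5 hours.
Posterior: α' = 33 + 110 = 143, β' = 16 + 35.5 = 103/2.
Posterior mode = (α'−1)/β' = 142/(103/2) = 284/103.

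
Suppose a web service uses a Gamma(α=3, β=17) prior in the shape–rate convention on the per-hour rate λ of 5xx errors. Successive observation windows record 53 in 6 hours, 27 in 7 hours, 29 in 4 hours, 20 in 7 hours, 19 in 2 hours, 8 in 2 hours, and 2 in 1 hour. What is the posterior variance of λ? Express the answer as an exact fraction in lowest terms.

Total count: 53 + 27 + 29 + 20 + 19 + 8 + 2 = 158.
Total exposure: 6 + 7 + 4 + 7 + 2 + 2 + 1 = 29 hours.
Gamma(α, β) with Poisson data over total exposure Σt gives posterior Gamma(α+Σx, β+Σt) = Gamma(161, 46).
Posterior variance = α'/β'² = 161/2116 = 7/92.

7/92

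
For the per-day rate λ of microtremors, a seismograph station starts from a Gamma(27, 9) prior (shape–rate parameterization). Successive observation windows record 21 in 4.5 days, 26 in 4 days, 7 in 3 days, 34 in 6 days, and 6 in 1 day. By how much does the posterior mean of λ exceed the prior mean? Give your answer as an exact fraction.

Total count: 21 + 26 + 7 + 34 + 6 = 94.
Total exposure: 4.5 + 4 + 3 + 6 + 1 = 18.5 days.
Conjugate update: add total count to the shape and total exposure to the rate, giving Gamma(121, 55/2).
Posterior mean = 121/(55/2) = 22/5; prior mean = 27/9 = 3. Difference = 22/5 − 3 = 7/5.

7/5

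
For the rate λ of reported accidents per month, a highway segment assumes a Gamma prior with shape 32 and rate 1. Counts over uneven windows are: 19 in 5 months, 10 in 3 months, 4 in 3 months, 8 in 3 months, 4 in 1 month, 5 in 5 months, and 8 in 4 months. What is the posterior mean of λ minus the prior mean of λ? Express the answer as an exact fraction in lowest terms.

-142/5

Total count: 19 + 10 + 4 + 8 + 4 + 5 + 8 = 58.
Total exposure: 5 + 3 + 3 + 3 + 1 + 5 + 4 = 24 months.
By Gamma–Poisson conjugacy, the posterior is Gamma(α + Σx, β + Σt) = Gamma(32 + 58, 1 + 24) = Gamma(90, 25).
Posterior mean = 90/25 = 18/5; prior mean = 32/1 = 32. Difference = 18/5 − 32 = -142/5.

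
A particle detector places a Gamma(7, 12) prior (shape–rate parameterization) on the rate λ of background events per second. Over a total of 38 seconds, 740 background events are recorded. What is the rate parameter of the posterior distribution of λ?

Total count 740 over total exposure 38 seconds.
Gamma(α, β) with Poisson data over total exposure Σt gives posterior Gamma(α+Σx, β+Σt) = Gamma(747, 50).

50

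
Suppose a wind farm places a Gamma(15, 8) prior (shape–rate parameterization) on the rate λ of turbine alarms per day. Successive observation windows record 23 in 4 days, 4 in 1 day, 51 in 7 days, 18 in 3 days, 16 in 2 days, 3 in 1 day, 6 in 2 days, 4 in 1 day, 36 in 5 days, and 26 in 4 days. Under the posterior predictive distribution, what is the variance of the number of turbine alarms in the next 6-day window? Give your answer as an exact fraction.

Total count: 23 + 4 + 51 + 18 + 16 + 3 + 6 + 4 + 36 + 26 = 187.
Total exposure: 4 + 1 + 7 + 3 + 2 + 1 + 2 + 1 + 5 + 4 = 30 days.
Posterior: α' = 15 + 187 = 202, β' = 8 + 30 = 38.
The posterior predictive for a window of length T is Negative Binomial with variance T·α'·(β'+T)/β'² = 6·202·44/1444 = 13332/361.

13332/361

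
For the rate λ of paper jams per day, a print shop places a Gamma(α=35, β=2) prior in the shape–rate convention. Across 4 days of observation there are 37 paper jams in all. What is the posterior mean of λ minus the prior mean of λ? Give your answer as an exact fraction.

-11/2

Total count 37 over total exposure 4 days.
Conjugate update: add total count to the shape and total exposure to the rate, giving Gamma(72, 6).
Posterior mean = 72/6 = 12; prior mean = 35/2 = 35/2. Difference = 12 − 35/2 = -11/2.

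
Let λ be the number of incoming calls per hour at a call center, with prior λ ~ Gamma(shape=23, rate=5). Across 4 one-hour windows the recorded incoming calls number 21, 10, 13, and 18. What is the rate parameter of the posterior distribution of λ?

Total count: 21 + 10 + 13 + 18 = 62.
Total exposure: 4 hours.
Gamma(α, β) with Poisson data over total exposure Σt gives posterior Gamma(α+Σx, β+Σt) = Gamma(85, 9).

9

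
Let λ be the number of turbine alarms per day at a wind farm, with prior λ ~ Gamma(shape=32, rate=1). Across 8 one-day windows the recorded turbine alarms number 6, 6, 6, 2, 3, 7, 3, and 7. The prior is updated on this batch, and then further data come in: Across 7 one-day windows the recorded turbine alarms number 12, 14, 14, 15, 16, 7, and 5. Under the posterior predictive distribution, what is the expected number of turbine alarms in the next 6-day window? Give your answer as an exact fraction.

Total count: 6 + 6 + 6 + 2 + 3 + 7 + 3 + 7 = 40.
Total exposure: 8 days.
After the first batch: Gamma(32 + 40, 1 + 8) = Gamma(72, 9).
Total count: 12 + 14 + 14 + 15 + 16 + 7 + 5 = 83.
Total exposure: 7 days.
After the second batch: Gamma(72 + 83, 9 + 7) = Gamma(155, 16).
Predictive mean over a 6-day window = T·E[λ|data] = 6·155/16 = 465/8.

465/8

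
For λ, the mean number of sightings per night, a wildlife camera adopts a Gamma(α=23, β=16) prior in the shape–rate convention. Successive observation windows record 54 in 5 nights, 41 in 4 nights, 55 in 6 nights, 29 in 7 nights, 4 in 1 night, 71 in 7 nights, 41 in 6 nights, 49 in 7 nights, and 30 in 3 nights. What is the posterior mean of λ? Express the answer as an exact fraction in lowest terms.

Total count: 54 + 41 + 55 + 29 + 4 + 71 + 41 + 49 + 30 = 374.
Total exposure: 5 + 4 + 6 + 7 + 1 + 7 + 6 + 7 + 3 = 46 nights.
By Gamma–Poisson conjugacy, the posterior is Gamma(α + Σx, β + Σt) = Gamma(23 + 374, 16 + 46) = Gamma(397, 62).
Posterior mean = α'/β' = 397/62.

397/62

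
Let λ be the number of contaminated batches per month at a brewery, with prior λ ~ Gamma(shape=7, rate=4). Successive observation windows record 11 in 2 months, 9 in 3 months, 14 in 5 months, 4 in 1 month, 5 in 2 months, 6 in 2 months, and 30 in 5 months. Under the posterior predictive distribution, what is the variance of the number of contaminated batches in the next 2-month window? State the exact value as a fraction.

559/72

Total count: 11 + 9 + 14 + 4 + 5 + 6 + 30 = 79.
Total exposure: 2 + 3 + 5 + 1 + 2 + 2 + 5 = 20 months.
By Gamma–Poisson conjugacy, the posterior is Gamma(α + Σx, β + Σt) = Gamma(7 + 79, 4 + 20) = Gamma(86, 24).
The posterior predictive for a window of length T is Negative Binomial with variance T·α'·(β'+T)/β'² = 2·86·26/576 = 559/72.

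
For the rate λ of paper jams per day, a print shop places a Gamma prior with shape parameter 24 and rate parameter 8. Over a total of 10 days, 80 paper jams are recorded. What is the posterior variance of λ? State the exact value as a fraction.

26/81

Total count 80 over total exposure 10 days.
Posterior: α' = 24 + 80 = 104, β' = 8 + 10 = 18.
Posterior variance = α'/β'² = 104/324 = 26/81.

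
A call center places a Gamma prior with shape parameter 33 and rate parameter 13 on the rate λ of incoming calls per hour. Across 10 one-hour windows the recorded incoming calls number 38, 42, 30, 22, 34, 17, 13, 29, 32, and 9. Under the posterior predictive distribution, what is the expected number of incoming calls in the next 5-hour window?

Total count: 38 + 42 + 30 + 22 + 34 + 17 + 13 + 29 + 32 + 9 = 266.
Total exposure: 10 hours.
By Gamma–Poisson conjugacy, the posterior is Gamma(α + Σx, β + Σt) = Gamma(33 + 266, 13 + 10) = Gamma(299, 23).
Predictive mean over a 5-hour window = T·E[λ|data] = 5·299/23 = 65.

65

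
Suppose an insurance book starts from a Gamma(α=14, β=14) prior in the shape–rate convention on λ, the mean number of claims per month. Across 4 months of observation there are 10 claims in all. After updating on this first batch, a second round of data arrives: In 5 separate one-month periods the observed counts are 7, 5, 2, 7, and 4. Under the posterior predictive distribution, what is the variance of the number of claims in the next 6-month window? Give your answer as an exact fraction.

8526/529

Total count 10 over total exposure 4 months.
After the first batch: Gamma(14 + 10, 14 + 4) = Gamma(24, 18).
Total count: 7 + 5 + 2 + 7 + 4 = 25.
Total exposure: 5 months.
After the second batch: Gamma(24 + 25, 18 + 5) = Gamma(49, 23).
The posterior predictive for a window of length T is Negative Binomial with variance T·α'·(β'+T)/β'² = 6·49·29/529 = 8526/529.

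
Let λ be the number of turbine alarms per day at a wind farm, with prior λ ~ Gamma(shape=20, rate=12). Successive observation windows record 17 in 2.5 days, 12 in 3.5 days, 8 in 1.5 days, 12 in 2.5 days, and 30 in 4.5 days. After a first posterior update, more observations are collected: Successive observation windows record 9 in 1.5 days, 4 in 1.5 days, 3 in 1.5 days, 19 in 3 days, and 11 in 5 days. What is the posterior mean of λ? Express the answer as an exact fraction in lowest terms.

145/39

Total count: 17 + 12 + 8 + 12 + 30 = 79.
Total exposure: 2.5 + 3.5 + 1.5 + 2.5 + 4.5 = 14.5 days.
After the first batch: Gamma(20 + 79, 12 + 14.5) = Gamma(99, 53/2).
Total count: 9 + 4 + 3 + 19 + 11 = 46.
Total exposure: 1.5 + 1.5 + 1.5 + 3 + 5 = 12.5 days.
After the second batch: Gamma(99 + 46, 53/2 + 12.5) = Gamma(145, 39).
Posterior mean = α'/β' = 145/39.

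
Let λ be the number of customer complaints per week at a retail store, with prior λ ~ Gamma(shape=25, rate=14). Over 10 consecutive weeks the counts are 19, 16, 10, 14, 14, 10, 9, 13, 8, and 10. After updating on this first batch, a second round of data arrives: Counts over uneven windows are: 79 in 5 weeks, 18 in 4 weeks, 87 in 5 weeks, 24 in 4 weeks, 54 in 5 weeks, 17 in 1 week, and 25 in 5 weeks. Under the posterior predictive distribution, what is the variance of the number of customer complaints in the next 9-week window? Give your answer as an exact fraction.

Total count: 19 + 16 + 10 + 14 + 14 + 10 + 9 + 13 + 8 + 10 = 123.
Total exposure: 10 weeks.
After the first batch: Gamma(25 + 123, 14 + 10) = Gamma(148, 24).
Total count: 79 + 18 + 87 + 24 + 54 + 17 + 25 = 304.
Total exposure: 5 + 4 + 5 + 4 + 5 + 1 + 5 = 29 weeks.
After the second batch: Gamma(148 + 304, 24 + 29) = Gamma(452, 53).
The posterior predictive for a window of length T is Negative Binomial with variance T·α'·(β'+T)/β'² = 9·452·62/2809 = 252216/2809.

252216/2809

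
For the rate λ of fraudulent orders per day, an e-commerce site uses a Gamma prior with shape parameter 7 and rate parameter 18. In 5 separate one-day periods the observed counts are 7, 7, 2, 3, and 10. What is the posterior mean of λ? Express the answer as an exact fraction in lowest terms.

36/23

Total count: 7 + 7 + 2 + 3 + 10 = 29.
Total exposure: 5 days.
Posterior: α' = 7 + 29 = 36, β' = 18 + 5 = 23.
Posterior mean = α'/β' = 36/23.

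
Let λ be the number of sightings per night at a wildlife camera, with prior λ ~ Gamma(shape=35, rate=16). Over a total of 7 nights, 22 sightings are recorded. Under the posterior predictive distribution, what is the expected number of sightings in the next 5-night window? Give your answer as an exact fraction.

Total count 22 over total exposure 7 nights.
By Gamma–Poisson conjugacy, the posterior is Gamma(α + Σx, β + Σt) = Gamma(35 + 22, 16 + 7) = Gamma(57, 23).
Predictive mean over a 5-night window = T·E[λ|data] = 5·57/23 = 285/23.

285/23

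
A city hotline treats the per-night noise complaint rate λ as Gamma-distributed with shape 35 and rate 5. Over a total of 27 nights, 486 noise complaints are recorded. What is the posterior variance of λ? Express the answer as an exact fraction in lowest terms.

521/1024

Total count 486 over total exposure 27 nights.
Gamma(α, β) with Poisson data over total exposure Σt gives posterior Gamma(α+Σx, β+Σt) = Gamma(521, 32).
Posterior variance = α'/β'² = 521/1024.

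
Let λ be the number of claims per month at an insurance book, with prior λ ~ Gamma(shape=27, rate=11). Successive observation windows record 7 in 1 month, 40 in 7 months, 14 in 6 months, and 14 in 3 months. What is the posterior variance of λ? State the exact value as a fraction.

51/392

Total count: 7 + 40 + 14 + 14 = 75.
Total exposure: 1 + 7 + 6 + 3 = 17 months.
Posterior: α' = 27 + 75 = 102, β' = 11 + 17 = 28.
Posterior variance = α'/β'² = 102/784 = 51/392.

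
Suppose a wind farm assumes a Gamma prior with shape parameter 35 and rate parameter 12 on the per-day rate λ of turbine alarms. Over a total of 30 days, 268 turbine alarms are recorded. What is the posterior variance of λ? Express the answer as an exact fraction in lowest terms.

101/588

Total count 268 over total exposure 30 days.
The Gamma prior is conjugate for the Poisson rate, so λ | data ~ Gamma(35+268, 12+30) = Gamma(303, 42).
Posterior variance = α'/β'² = 303/1764 = 101/588.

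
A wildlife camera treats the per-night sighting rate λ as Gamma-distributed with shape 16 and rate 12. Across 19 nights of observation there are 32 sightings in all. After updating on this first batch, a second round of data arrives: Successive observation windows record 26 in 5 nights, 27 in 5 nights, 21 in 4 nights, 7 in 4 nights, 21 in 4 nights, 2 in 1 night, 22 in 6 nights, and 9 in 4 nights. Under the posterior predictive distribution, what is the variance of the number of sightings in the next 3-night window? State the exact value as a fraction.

36783/4096

Total count 32 over total exposure 19 nights.
After the first batch: Gamma(16 + 32, 12 + 19) = Gamma(48, 31).
Total count: 26 + 27 + 21 + 7 + 21 + 2 + 22 + 9 = 135.
Total exposure: 5 + 5 + 4 + 4 + 4 + 1 + 6 + 4 = 33 nights.
After the second batch: Gamma(48 + 135, 31 + 33) = Gamma(183, 64).
The posterior predictive for a window of length T is Negative Binomial with variance T·α'·(β'+T)/β'² = 3·183·67/4096 = 36783/4096.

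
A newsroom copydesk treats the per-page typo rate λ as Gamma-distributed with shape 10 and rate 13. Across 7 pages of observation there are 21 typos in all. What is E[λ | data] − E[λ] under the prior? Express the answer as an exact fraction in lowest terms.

203/260

Total count 21 over total exposure 7 pages.
Gamma(α, β) with Poisson data over total exposure Σt gives posterior Gamma(α+Σx, β+Σt) = Gamma(31, 20).
Posterior mean = 31/20 = 31/20; prior mean = 10/13 = 10/13. Difference = 31/20 − 10/13 = 203/260.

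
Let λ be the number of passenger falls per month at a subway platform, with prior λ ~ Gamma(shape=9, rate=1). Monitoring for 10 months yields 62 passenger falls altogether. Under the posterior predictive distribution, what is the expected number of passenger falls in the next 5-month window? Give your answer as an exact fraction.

355/11

Total count 62 over total exposure 10 months.
Posterior: α' = 9 + 62 = 71, β' = 1 + 10 = 11.
Predictive mean over a 5-month window = T·E[λ|data] = 5·71/11 = 355/11.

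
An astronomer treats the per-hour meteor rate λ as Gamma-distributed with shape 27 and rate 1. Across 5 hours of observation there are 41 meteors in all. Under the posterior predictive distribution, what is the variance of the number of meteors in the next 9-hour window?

Total count 41 over total exposure 5 hours.
The Gamma prior is conjugate for the Poisson rate, so λ | data ~ Gamma(27+41, 1+5) = Gamma(68, 6).
The posterior predictive for a window of length T is Negative Binomial with variance T·α'·(β'+T)/β'² = 9·68·15/36 = 255.

255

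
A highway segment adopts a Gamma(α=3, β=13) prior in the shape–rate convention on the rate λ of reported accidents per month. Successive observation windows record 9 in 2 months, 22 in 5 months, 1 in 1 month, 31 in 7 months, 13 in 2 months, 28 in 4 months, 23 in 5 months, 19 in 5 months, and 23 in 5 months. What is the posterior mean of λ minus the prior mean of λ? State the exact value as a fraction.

2089/637

Total count: 9 + 22 + 1 + 31 + 13 + 28 + 23 + 19 + 23 = 169.
Total exposure: 2 + 5 + 1 + 7 + 2 + 4 + 5 + 5 + 5 = 36 months.
Posterior: α' = 3 + 169 = 172, β' = 13 + 36 = 49.
Posterior mean = 172/49 = 172/49; prior mean = 3/13 = 3/13. Difference = 172/49 − 3/13 = 2089/637.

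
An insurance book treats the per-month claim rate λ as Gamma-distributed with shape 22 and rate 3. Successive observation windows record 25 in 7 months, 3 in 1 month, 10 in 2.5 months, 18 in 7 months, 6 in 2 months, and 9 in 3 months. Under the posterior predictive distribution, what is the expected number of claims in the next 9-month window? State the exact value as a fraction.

558/17

Total count: 25 + 3 + 10 + 18 + 6 + 9 = 71.
Total exposure: 7 + 1 + 2.5 + 7 + 2 + 3 = 22.5 months.
The Gamma prior is conjugate for the Poisson rate, so λ | data ~ Gamma(22+71, 3+22.5) = Gamma(93, 51/2).
Predictive mean over a 9-month window = T·E[λ|data] = 9·93/(51/2) = 558/17.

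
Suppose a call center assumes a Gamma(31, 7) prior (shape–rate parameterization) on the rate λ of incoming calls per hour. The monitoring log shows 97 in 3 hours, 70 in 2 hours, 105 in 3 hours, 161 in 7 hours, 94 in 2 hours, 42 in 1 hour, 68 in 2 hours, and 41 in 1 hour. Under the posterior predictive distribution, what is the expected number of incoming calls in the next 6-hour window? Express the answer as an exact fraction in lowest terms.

2127/14

Total count: 97 + 70 + 105 + 161 + 94 + 42 + 68 + 41 = 678.
Total exposure: 3 + 2 + 3 + 7 + 2 + 1 + 2 + 1 = 21 hours.
By Gamma–Poisson conjugacy, the posterior is Gamma(α + Σx, β + Σt) = Gamma(31 + 678, 7 + 21) = Gamma(709, 28).
Predictive mean over a 6-hour window = T·E[λ|data] = 6·709/28 = 2127/14.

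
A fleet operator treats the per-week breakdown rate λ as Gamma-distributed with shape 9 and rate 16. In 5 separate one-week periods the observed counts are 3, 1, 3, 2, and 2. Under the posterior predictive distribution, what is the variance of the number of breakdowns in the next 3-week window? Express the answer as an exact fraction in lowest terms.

Total count: 3 + 1 + 3 + 2 + 2 = 11.
Total exposure: 5 weeks.
By Gamma–Poisson conjugacy, the posterior is Gamma(α + Σx, β + Σt) = Gamma(9 + 11, 16 + 5) = Gamma(20, 21).
The posterior predictive for a window of length T is Negative Binomial with variance T·α'·(β'+T)/β'² = 3·20·24/441 = 160/49.

160/49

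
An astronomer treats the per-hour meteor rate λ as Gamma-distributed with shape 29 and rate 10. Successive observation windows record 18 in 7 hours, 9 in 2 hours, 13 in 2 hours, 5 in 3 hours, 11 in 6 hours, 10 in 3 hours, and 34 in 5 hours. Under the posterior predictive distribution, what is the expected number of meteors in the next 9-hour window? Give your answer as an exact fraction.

Total count: 18 + 9 + 13 + 5 + 11 + 10 + 34 = 100.
Total exposure: 7 + 2 + 2 + 3 + 6 + 3 + 5 = 28 hours.
Gamma(α, β) with Poisson data over total exposure Σt gives posterior Gamma(α+Σx, β+Σt) = Gamma(129, 38).
Predictive mean over a 9-hour window = T·E[λ|data] = 9·129/38 = 1161/38.

1161/38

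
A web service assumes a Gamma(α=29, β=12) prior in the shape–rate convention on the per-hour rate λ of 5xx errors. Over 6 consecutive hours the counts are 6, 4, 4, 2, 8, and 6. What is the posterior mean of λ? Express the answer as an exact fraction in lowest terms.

Total count: 6 + 4 + 4 + 2 + 8 + 6 = 30.
Total exposure: 6 hours.
By Gamma–Poisson conjugacy, the posterior is Gamma(α + Σx, β + Σt) = Gamma(29 + 30, 12 + 6) = Gamma(59, 18).
Posterior mean = α'/β' = 59/18.

59/18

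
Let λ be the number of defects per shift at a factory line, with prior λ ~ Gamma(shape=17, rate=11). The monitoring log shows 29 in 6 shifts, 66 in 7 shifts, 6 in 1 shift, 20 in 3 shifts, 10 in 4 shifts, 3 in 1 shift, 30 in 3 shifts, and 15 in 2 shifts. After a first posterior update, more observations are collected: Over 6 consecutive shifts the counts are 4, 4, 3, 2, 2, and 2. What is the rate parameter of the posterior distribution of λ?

Total count: 29 + 66 + 6 + 20 + 10 + 3 + 30 + 15 = 179.
Total exposure: 6 + 7 + 1 + 3 + 4 + 1 + 3 + 2 = 27 shifts.
After the first batch: Gamma(17 + 179, 11 + 27) = Gamma(196, 38).
Total count: 4 + 4 + 3 + 2 + 2 + 2 = 17.
Total exposure: 6 shifts.
After the second batch: Gamma(196 + 17, 38 + 6) = Gamma(213, 44).

44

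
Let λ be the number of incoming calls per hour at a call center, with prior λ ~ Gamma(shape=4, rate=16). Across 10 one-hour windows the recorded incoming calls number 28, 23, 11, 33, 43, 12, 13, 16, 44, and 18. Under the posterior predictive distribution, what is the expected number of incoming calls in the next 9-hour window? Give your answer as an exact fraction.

2205/26

Total count: 28 + 23 + 11 + 33 + 43 + 12 + 13 + 16 + 44 + 18 = 241.
Total exposure: 10 hours.
Posterior: α' = 4 + 241 = 245, β' = 16 + 10 = 26.
Predictive mean over a 9-hour window = T·E[λ|data] = 9·245/26 = 2205/26.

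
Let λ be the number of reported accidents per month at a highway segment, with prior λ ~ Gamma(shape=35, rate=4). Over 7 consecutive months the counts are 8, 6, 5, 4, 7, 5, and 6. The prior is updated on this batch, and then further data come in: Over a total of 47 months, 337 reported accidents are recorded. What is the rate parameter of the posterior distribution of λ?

Total count: 8 + 6 + 5 + 4 + 7 + 5 + 6 = 41.
Total exposure: 7 months.
After the first batch: Gamma(35 + 41, 4 + 7) = Gamma(76, 11).
Total count 337 over total exposure 47 months.
After the second batch: Gamma(76 + 337, 11 + 47) = Gamma(413, 58).

58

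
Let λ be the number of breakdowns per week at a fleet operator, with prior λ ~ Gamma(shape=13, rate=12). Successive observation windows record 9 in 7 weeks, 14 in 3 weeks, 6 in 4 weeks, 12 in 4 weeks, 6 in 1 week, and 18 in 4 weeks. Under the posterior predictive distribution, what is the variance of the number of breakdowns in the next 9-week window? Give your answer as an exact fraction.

Total count: 9 + 14 + 6 + 12 + 6 + 18 = 65.
Total exposure: 7 + 3 + 4 + 4 + 1 + 4 = 23 weeks.
Posterior: α' = 13 + 65 = 78, β' = 12 + 23 = 35.
The posterior predictive for a window of length T is Negative Binomial with variance T·α'·(β'+T)/β'² = 9·78·44/1225 = 30888/1225.

30888/1225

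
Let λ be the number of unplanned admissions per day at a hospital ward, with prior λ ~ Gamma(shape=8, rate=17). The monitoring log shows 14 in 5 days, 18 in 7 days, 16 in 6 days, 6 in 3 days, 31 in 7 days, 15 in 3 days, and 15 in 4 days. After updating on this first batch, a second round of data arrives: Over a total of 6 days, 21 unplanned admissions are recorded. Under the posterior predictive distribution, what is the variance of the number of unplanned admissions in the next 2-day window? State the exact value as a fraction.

Total count: 14 + 18 + 16 + 6 + 31 + 15 + 15 = 115.
Total exposure: 5 + 7 + 6 + 3 + 7 + 3 + 4 = 35 days.
After the first batch: Gamma(8 + 115, 17 + 35) = Gamma(123, 52).
Total count 21 over total exposure 6 days.
After the second batch: Gamma(123 + 21, 52 + 6) = Gamma(144, 58).
The posterior predictive for a window of length T is Negative Binomial with variance T·α'·(β'+T)/β'² = 2·144·60/3364 = 4320/841.

4320/841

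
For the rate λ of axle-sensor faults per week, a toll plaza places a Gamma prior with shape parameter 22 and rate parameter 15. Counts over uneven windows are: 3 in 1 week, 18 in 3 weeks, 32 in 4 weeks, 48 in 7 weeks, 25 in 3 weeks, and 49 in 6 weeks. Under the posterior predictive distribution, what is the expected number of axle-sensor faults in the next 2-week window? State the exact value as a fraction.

Total count: 3 + 18 + 32 + 48 + 25 + 49 = 175.
Total exposure: 1 + 3 + 4 + 7 + 3 + 6 = 24 weeks.
Conjugate update: add total count to the shape and total exposure to the rate, giving Gamma(197, 39).
Predictive mean over a 2-week window = T·E[λ|data] = 2·197/39 = 394/39.

394/39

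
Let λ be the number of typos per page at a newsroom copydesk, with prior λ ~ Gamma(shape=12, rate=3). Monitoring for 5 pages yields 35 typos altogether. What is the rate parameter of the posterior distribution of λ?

Total count 35 over total exposure 5 pages.
By Gamma–Poisson conjugacy, the posterior is Gamma(α + Σx, β + Σt) = Gamma(12 + 35, 3 + 5) = Gamma(47, 8).

8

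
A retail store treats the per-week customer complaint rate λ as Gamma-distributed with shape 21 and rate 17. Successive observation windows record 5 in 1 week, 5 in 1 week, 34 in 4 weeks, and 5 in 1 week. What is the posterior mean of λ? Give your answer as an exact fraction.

Total count: 5 + 5 + 34 + 5 = 49.
Total exposure: 1 + 1 + 4 + 1 = 7 weeks.
Posterior: α' = 21 + 49 = 70, β' = 17 + 7 = 24.
Posterior mean = α'/β' = 70/24 = 35/12.

35/12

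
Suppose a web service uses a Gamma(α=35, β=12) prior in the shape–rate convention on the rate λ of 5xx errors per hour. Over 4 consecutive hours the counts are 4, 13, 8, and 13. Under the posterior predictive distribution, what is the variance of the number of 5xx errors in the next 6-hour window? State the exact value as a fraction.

Total count: 4 + 13 + 8 + 13 = 38.
Total exposure: 4 hours.
The Gamma prior is conjugate for the Poisson rate, so λ | data ~ Gamma(35+38, 12+4) = Gamma(73, 16).
The posterior predictive for a window of length T is Negative Binomial with variance T·α'·(β'+T)/β'² = 6·73·22/256 = 2409/64.

2409/64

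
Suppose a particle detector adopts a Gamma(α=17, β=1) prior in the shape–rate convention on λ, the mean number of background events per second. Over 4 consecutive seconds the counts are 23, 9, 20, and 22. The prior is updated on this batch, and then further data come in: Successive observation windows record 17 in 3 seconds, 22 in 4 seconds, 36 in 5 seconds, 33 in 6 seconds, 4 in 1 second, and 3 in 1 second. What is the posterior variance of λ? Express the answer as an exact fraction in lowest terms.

Total count: 23 + 9 + 20 + 22 = 74.
Total exposure: 4 seconds.
After the first batch: Gamma(17 + 74, 1 + 4) = Gamma(91, 5).
Total count: 17 + 22 + 36 + 33 + 4 + 3 = 115.
Total exposure: 3 + 4 + 5 + 6 + 1 + 1 = 20 seconds.
After the second batch: Gamma(91 + 115, 5 + 20) = Gamma(206, 25).
Posterior variance = α'/β'² = 206/625.

206/625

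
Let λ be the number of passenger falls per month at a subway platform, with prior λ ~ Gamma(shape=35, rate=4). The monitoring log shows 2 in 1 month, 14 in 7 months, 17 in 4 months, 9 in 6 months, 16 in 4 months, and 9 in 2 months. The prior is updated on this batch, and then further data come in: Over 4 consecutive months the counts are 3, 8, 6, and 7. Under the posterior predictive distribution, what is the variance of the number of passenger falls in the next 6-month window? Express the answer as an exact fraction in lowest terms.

Total count: 2 + 14 + 17 + 9 + 16 + 9 = 67.
Total exposure: 1 + 7 + 4 + 6 + 4 + 2 = 24 months.
After the first batch: Gamma(35 + 67, 4 + 24) = Gamma(102, 28).
Total count: 3 + 8 + 6 + 7 = 24.
Total exposure: 4 months.
After the second batch: Gamma(102 + 24, 28 + 4) = Gamma(126, 32).
The posterior predictive for a window of length T is Negative Binomial with variance T·α'·(β'+T)/β'² = 6·126·38/1024 = 3591/128.

3591/128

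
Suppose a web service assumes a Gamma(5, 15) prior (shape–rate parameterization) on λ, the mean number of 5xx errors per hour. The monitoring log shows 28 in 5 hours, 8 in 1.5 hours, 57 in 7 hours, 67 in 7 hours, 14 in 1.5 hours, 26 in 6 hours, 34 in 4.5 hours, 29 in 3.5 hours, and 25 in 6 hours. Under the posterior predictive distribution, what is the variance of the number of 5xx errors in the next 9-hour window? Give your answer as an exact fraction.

19338/361

Total count: 28 + 8 + 57 + 67 + 14 + 26 + 34 + 29 + 25 = 288.
Total exposure: 5 + 1.5 + 7 + 7 + 1.5 + 6 + 4.5 + 3.5 + 6 = 42 hours.
Conjugate update: add total count to the shape and total exposure to the rate, giving Gamma(293, 57).
The posterior predictive for a window of length T is Negative Binomial with variance T·α'·(β'+T)/β'² = 9·293·66/3249 = 19338/361.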